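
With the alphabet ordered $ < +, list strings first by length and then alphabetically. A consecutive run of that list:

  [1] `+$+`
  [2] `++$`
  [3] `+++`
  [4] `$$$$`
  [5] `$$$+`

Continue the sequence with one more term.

The successor of $$$+ increments the rightmost position that isn't already + and resets every position after it to $.

$$+$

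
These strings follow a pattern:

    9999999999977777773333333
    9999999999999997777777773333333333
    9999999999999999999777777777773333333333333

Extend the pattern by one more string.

9999999999999999999999977777777777773333333333333333

Each string has the form 9^{4n+3} 7^{2n+3} 3^{3n+1}, where the shown terms are n = 2, 3, 4.
Setting n = 5 gives 23, 13, 16 characters in each block.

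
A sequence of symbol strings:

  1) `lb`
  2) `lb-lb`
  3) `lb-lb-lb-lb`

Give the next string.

Every step duplicates the string with '-' between the halves.
One more doubling of lb-lb-lb-lb gives the answer.

lb-lb-lb-lb-lb-lb-lb-lb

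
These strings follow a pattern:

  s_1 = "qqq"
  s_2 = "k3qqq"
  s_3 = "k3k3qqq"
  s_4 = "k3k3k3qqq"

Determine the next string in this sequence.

k3k3k3k3qqq

The strings grow by a fixed prefix k3 each time.
So the next term is k3·k3k3k3qqq.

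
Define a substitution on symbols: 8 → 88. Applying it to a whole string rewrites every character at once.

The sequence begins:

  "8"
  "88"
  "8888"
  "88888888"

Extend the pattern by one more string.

8888888888888888

Rewriting each symbol of 88888888: 8→88, 8→88, 8→88, 8→88, 8→88, 8→88, 8→88, 8→88, which concatenates to 88 88 88 88 88 88 88 88.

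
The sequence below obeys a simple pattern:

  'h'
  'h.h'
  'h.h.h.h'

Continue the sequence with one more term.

h.h.h.h.h.h.h.h

Each string is two copies of the previous one joined by '.'.
So the next term is two copies of h.h.h.h with '.' between the halves.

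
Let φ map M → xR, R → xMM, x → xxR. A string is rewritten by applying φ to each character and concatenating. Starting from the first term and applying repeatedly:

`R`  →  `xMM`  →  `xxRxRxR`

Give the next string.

Apply φ to xxRxRxR symbol by symbol: x→xxR, x→xxR, R→xMM, x→xxR, R→xMM, x→xxR, R→xMM; joined: xxR xxR xMM xxR xMM xxR xMM.

xxRxxRxMMxxRxMMxxRxMM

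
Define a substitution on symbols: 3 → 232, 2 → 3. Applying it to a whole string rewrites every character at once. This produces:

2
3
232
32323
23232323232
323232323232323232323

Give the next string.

Rewriting the 21 symbols of 323232323232323232323 one by one yields 232 3 232 3 232 3 232 3 232 3 232 3 232 3 232 3 232 3 232 3 232; concatenated:

2323232323232323232323232323232323232323232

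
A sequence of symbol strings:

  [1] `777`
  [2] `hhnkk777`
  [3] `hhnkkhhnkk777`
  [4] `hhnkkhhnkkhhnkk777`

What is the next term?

Each term is the previous one with hhnkk prepended.
So the next term is hhnkk·hhnkkhhnkkhhnkk777.

hhnkkhhnkkhhnkkhhnkk777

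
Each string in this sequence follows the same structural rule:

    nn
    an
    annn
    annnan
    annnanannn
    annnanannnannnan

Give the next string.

Each term (from the third on) is the previous term followed by the one before it: term 3 = an·nn = annn.
So term 7 is annnanannnannnan·annnanannn.

annnanannnannnanannnanannn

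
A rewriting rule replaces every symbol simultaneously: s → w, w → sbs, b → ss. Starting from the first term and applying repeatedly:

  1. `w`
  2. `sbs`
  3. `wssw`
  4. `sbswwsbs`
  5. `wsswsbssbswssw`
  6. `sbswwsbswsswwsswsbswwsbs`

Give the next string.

wsswsbssbswsswsbswwsbssbswwsbswsswsbssbswssw

Replace each of the 24 characters of sbswwsbswsswwsswsbswwsbs in place — w ss w sbs sbs w ss w sbs w w sbs sbs w w sbs w ss w sbs sbs w ss w — and concatenate.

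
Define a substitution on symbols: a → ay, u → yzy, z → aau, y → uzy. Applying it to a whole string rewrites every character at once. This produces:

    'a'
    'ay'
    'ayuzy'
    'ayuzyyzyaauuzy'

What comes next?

Applying the rule to each of the 14 symbols of ayuzyyzyaauuzy gives the pieces ay uzy yzy aau uzy uzy aau uzy ay ay yzy yzy aau uzy, which concatenate to the answer.

ayuzyyzyaauuzyuzyaauuzyayayyzyyzyaauuzy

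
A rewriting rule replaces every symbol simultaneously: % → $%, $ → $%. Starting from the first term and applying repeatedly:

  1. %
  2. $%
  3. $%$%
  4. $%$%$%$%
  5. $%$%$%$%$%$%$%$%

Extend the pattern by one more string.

$%$%$%$%$%$%$%$%$%$%$%$%$%$%$%$%

φ($%$%$%$%$%$%$%$%) expands symbol-by-symbol to $% $% $% $% $% $% $% $% $% $% $% $% $% $% $% $%; joining the 16 pieces gives the next term.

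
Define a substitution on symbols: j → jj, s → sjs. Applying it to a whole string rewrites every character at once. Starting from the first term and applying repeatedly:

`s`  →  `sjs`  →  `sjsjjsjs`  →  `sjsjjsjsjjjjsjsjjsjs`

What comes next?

sjsjjsjsjjjjsjsjjsjsjjjjjjjjsjsjjsjsjjjjsjsjjsjs

Replace each of the 20 characters of sjsjjsjsjjjjsjsjjsjs in place — sjs jj sjs jj jj sjs jj sjs jj jj jj jj sjs jj sjs jj jj sjs jj sjs — and concatenate.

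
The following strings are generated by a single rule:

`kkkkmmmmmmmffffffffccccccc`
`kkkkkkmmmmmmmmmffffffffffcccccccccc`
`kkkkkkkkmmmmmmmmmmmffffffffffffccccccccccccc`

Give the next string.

kkkkkkkkkkmmmmmmmmmmmmmffffffffffffffcccccccccccccccc

Each string has the form k^{2n-2} m^{2n+1} f^{2n+2} c^{3n-2}, where the shown terms are n = 3, 4, 5.
At n = 6 the blocks have lengths 10, 13, 14, 16.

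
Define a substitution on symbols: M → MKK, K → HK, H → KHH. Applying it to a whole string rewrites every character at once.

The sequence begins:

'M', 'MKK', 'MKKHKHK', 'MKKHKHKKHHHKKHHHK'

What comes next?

MKKHKHKKHHHKKHHHKHKKHHKHHKHHHKHKKHHKHHKHHHK

Applying the rule to each of the 17 symbols of MKKHKHKKHHHKKHHHK gives the pieces MKK HK HK KHH HK KHH HK HK KHH KHH KHH HK HK KHH KHH KHH HK, which concatenate to the answer.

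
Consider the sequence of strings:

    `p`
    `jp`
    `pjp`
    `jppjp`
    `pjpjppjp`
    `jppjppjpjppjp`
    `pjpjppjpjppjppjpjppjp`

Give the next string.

jppjppjpjppjppjpjppjpjppjppjpjppjp

This is a Fibonacci-style word recurrence s(k) = s(k−2)·s(k−1): e.g. p·jp = pjp.
The next term joins jppjppjpjppjp and pjpjppjpjppjppjpjppjp.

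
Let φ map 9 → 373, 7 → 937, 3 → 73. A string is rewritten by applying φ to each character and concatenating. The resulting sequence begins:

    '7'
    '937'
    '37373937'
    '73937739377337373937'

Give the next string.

Replace each of the 20 characters of 73937739377337373937 in place — 937 73 373 73 937 937 73 373 73 937 937 73 73 937 73 937 73 373 73 937 — and concatenate.

937733737393793773373739379377373937739377337373937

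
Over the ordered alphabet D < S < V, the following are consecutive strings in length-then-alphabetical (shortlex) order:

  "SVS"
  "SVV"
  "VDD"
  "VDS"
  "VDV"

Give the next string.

The successor of VDV increments the rightmost position that isn't already V and resets every position after it to D.

VSD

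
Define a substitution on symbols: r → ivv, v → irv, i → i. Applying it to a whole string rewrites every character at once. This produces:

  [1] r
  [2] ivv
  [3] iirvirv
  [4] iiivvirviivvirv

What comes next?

Applying the rule to each of the 15 symbols of iiivvirviivvirv gives the pieces i i i irv irv i ivv irv i i irv irv i ivv irv, which concatenate to the answer.

iiiirvirviivvirviiirvirviivvirv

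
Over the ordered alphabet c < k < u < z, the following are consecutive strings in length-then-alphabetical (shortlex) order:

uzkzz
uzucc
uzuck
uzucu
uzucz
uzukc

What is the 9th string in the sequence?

Continuing the enumeration 3 steps past uzukc: uzukc → uzukk → uzuku → (answer).

uzukz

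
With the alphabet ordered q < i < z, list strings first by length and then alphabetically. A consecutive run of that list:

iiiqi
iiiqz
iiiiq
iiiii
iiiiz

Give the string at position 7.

iiizi

Advancing 2 positions from iiiiz through iiiiz → iiizq reaches term 7.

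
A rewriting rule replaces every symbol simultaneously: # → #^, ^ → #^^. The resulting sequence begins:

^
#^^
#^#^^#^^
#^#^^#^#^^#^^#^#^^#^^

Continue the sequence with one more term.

#^#^^#^#^^#^^#^#^^#^#^^#^^#^#^^#^^#^#^^#^#^^#^^#^#^^#^^

φ(#^#^^#^#^^#^^#^#^^#^^) expands symbol-by-symbol to #^ #^^ #^ #^^ #^^ #^ #^^ #^ #^^ #^^ #^ #^^ #^^ #^ #^^ #^ #^^ #^^ #^ #^^ #^^; joining the 21 pieces gives the next term.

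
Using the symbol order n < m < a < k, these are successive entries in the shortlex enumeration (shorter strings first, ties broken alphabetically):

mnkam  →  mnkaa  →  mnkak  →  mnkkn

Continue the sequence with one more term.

mnkkm

The successor of mnkkn increments the rightmost position that isn't already k and resets every position after it to n.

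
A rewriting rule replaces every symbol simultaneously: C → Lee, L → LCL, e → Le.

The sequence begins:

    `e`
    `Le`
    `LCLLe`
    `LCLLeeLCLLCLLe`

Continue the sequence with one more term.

Rewriting the 14 symbols of LCLLeeLCLLCLLe one by one yields LCL Lee LCL LCL Le Le LCL Lee LCL LCL Lee LCL LCL Le; concatenated:

LCLLeeLCLLCLLeLeLCLLeeLCLLCLLeeLCLLCLLe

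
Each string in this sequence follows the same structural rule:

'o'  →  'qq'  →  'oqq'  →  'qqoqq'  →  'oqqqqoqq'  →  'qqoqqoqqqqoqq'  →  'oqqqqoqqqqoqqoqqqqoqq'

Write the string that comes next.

This is a Fibonacci-style word recurrence s(k) = s(k−2)·s(k−1): e.g. o·qq = oqq.
The next term joins qqoqqoqqqqoqq and oqqqqoqqqqoqqoqqqqoqq.

qqoqqoqqqqoqqoqqqqoqqqqoqqoqqqqoqq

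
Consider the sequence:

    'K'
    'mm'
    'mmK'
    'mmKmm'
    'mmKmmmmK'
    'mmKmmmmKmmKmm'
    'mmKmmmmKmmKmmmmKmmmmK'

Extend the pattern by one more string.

mmKmmmmKmmKmmmmKmmmmKmmKmmmmKmmKmm

From term 3 onward, concatenate the last term with the second-to-last: mm·K = mmK, mmK·mm = mmKmm, …
The next term joins mmKmmmmKmmKmmmmKmmmmK and mmKmmmmKmmKmm.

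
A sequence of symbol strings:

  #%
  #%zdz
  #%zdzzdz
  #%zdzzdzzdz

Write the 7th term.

The strings grow by a fixed suffix zdz each time.
From #%zdzzdzzdz, 3 further steps: #%zdzzdzzdz → #%zdzzdzzdzzdz → #%zdzzdzzdzzdzzdz → (answer).

#%zdzzdzzdzzdzzdzzdz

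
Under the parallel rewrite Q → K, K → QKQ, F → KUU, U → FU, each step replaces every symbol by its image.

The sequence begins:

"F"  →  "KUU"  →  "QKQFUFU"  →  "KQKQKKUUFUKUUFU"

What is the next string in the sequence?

Rewriting the 15 symbols of KQKQKKUUFUKUUFU one by one yields QKQ K QKQ K QKQ QKQ FU FU KUU FU QKQ FU FU KUU FU; concatenated:

QKQKQKQKQKQQKQFUFUKUUFUQKQFUFUKUUFU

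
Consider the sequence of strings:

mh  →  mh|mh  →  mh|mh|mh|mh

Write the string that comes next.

mh|mh|mh|mh|mh|mh|mh|mh

Every step duplicates the string with '|' between the halves.
So the next term is two copies of mh|mh|mh|mh with '|' between the halves.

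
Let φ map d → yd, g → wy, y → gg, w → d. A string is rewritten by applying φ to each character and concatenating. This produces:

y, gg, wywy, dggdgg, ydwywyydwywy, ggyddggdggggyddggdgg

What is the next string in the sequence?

wywyggydydwywyydwywywywyggydydwywyydwywy

Replace each of the 20 characters of ggyddggdggggyddggdgg in place — wy wy gg yd yd wy wy yd wy wy wy wy gg yd yd wy wy yd wy wy — and concatenate.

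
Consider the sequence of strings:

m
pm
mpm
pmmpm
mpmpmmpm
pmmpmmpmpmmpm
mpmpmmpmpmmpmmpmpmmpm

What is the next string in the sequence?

pmmpmmpmpmmpmmpmpmmpmpmmpmmpmpmmpm

This is a Fibonacci-style word recurrence s(k) = s(k−2)·s(k−1): e.g. m·pm = mpm.
The next term joins pmmpmmpmpmmpm and mpmpmmpmpmmpmmpmpmmpm.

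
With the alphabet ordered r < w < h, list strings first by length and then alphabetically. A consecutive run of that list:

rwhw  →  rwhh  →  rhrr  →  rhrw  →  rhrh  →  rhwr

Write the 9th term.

Continuing the enumeration 3 steps past rhwr: rhwr → rhww → rhwh → (answer).

rhhr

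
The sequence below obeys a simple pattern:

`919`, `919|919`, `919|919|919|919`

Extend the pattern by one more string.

Each string is two copies of the previous one joined by '|'.
So the next term is two copies of 919|919|919|919 with '|' between the halves.

919|919|919|919|919|919|919|919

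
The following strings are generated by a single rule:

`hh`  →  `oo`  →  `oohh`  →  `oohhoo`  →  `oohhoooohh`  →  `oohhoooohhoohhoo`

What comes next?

From term 3 onward, concatenate the last term with the second-to-last: oo·hh = oohh, oohh·oo = oohhoo, …
The next term joins oohhoooohhoohhoo and oohhoooohh.

oohhoooohhoohhoooohhoooohh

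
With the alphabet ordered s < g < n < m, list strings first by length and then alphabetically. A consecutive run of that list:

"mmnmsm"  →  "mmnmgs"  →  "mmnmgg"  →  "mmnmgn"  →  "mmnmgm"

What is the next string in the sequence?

The successor of mmnmgm increments the rightmost position that isn't already m and resets every position after it to s.

mmnmns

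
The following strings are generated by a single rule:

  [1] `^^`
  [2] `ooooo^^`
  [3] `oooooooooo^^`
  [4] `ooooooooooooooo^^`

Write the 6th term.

ooooooooooooooooooooooooo^^

Every step adds ooooo at the front: s(k+1) = ooooo·s(k).
From ooooooooooooooo^^, 2 further steps: ooooooooooooooo^^ → oooooooooooooooooooo^^ → (answer).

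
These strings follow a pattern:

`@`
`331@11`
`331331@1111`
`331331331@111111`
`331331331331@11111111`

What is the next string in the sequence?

Every step adds 331 to the front and 11 to the end of the previous string.
One more step from 331331331331@11111111 gives the answer.

331331331331331@1111111111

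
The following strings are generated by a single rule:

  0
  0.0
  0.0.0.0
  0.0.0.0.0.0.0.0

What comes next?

Every step duplicates the string with '.' between the halves.
Doubling 0.0.0.0.0.0.0.0 with '.' between the halves:

0.0.0.0.0.0.0.0.0.0.0.0.0.0.0.0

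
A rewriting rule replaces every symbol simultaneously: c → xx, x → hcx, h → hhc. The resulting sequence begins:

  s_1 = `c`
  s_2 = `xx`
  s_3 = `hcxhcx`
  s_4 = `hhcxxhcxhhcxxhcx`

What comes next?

Replace each of the 16 characters of hhcxxhcxhhcxxhcx in place — hhc hhc xx hcx hcx hhc xx hcx hhc hhc xx hcx hcx hhc xx hcx — and concatenate.

hhchhcxxhcxhcxhhcxxhcxhhchhcxxhcxhcxhhcxxhcx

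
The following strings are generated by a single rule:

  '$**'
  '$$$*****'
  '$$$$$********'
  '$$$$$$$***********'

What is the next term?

Reading off run lengths: $ runs 1, 3, 5, 7; * runs 2, 5, 8, 11 — each is linear in n (n = 1, 2, …).
Setting n = 5 gives 9, 14 characters in each block.

$$$$$$$$$**************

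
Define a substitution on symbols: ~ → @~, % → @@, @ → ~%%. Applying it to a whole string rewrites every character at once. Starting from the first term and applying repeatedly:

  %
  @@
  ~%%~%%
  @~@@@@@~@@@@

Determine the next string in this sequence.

Expanding @~@@@@@~@@@@: @→~%%, ~→@~, @→~%%, @→~%%, @→~%%, @→~%%, @→~%%, ~→@~, @→~%%, @→~%%, @→~%%, @→~%%. Concatenated: ~%% @~ ~%% ~%% ~%% ~%% ~%% @~ ~%% ~%% ~%% ~%%.

~%%@~~%%~%%~%%~%%~%%@~~%%~%%~%%~%%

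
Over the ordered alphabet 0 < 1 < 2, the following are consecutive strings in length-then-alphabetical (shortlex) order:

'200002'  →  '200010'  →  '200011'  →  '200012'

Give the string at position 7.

200022

Stepping forward 3 times from 200012: 200012 → 200020 → 200021, then the target.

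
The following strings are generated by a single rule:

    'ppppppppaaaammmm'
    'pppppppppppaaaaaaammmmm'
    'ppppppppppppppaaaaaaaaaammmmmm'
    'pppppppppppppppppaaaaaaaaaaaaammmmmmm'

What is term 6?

pppppppppppppppppppppppaaaaaaaaaaaaaaaaaaammmmmmmmm

The n-th term is 3n+2 p's then 3n-2 a's then n+2 m's, where the shown terms are n = 2, 3, 4, 5.
At n = 7 the blocks have lengths 23, 19, 9.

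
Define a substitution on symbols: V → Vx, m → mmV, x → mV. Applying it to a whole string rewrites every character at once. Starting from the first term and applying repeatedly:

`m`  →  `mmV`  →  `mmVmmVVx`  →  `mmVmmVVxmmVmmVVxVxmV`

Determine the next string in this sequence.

Replace each of the 20 characters of mmVmmVVxmmVmmVVxVxmV in place — mmV mmV Vx mmV mmV Vx Vx mV mmV mmV Vx mmV mmV Vx Vx mV Vx mV mmV Vx — and concatenate.

mmVmmVVxmmVmmVVxVxmVmmVmmVVxmmVmmVVxVxmVVxmVmmVVx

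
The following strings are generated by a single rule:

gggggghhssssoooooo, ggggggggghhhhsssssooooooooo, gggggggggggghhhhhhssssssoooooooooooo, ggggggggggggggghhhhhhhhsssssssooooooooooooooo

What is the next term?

gggggggggggggggggghhhhhhhhhhssssssssoooooooooooooooooo

Each string has the form g^{3n} h^{2n-2} s^{n+2} o^{3n}, where the shown terms are n = 2, 3, 4, 5.
At n = 6 the blocks have lengths 18, 10, 8, 18.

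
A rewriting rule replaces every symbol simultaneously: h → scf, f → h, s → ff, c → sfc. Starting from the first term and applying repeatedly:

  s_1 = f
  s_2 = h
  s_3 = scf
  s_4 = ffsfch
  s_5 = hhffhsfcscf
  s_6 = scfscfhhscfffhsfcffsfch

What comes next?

ffsfchffsfchscfscfffsfchhhscfffhsfchhffhsfcscf

Applying the rule to each of the 23 symbols of scfscfhhscfffhsfcffsfch gives the pieces ff sfc h ff sfc h scf scf ff sfc h h h scf ff h sfc h h ff h sfc scf, which concatenate to the answer.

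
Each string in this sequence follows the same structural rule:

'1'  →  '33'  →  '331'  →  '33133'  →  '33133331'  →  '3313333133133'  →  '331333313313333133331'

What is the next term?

From term 3 onward, concatenate the last term with the second-to-last: 33·1 = 331, 331·33 = 33133, …
So term 8 is 331333313313333133331·3313333133133.

3313333133133331333313313333133133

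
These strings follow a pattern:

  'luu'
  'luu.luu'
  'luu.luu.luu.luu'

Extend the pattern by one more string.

s(k+1) = s(k)·.·s(k) — each term doubles the last with '.' between the halves.
Doubling luu.luu.luu.luu with '.' between the halves:

luu.luu.luu.luu.luu.luu.luu.luu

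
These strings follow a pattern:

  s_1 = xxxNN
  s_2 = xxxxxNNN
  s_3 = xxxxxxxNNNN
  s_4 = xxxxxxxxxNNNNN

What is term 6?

xxxxxxxxxxxxxNNNNNNN

Term n consists of 2n+1 x's, followed by n+1 N's (n = 1, 2, …).
At n = 6 the blocks have lengths 13, 7.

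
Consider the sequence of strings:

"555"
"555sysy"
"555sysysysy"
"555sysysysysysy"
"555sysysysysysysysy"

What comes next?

Each term is the previous one with sysy appended.
Applying this once more to 555sysysysysysysysy:

555sysysysysysysysysysy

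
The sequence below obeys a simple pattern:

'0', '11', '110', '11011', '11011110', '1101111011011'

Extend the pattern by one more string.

Each term (from the third on) is the previous term followed by the one before it: term 3 = 11·0 = 110.
So term 7 is 1101111011011·11011110.

110111101101111011110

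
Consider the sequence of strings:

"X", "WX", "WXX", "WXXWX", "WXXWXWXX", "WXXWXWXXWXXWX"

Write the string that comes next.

From term 3 onward, concatenate the last term with the second-to-last: WX·X = WXX, WXX·WX = WXXWX, …
So term 7 is WXXWXWXXWXXWX·WXXWXWXX.

WXXWXWXXWXXWXWXXWXWXX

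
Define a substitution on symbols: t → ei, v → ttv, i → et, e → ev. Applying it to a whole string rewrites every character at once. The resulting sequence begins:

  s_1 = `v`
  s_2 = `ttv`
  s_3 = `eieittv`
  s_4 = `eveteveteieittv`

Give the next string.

Rewriting the 15 symbols of eveteveteieittv one by one yields ev ttv ev ei ev ttv ev ei ev et ev et ei ei ttv; concatenated:

evttveveievttveveieveteveteieittv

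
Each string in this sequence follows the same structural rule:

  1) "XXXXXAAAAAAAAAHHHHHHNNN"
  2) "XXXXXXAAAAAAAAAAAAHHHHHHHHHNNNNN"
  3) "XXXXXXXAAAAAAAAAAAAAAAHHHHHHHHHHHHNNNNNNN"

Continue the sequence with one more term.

XXXXXXXXAAAAAAAAAAAAAAAAAAHHHHHHHHHHHHHHHNNNNNNNNN

Reading off run lengths: X runs 5, 6, 7; A runs 9, 12, 15; H runs 6, 9, 12; N runs 3, 5, 7 — each is linear in n, where the shown terms are n = 2, 3, 4.
For the next term, n = 5, so the run lengths are 8, 18, 15, 9.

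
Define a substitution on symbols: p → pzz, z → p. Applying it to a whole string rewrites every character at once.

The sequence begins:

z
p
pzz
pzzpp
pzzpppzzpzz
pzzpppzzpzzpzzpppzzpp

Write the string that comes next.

pzzpppzzpzzpzzpppzzpppzzpppzzpzzpzzpppzzpzz

Applying the rule to each of the 21 symbols of pzzpppzzpzzpzzpppzzpp gives the pieces pzz p p pzz pzz pzz p p pzz p p pzz p p pzz pzz pzz p p pzz pzz, which concatenate to the answer.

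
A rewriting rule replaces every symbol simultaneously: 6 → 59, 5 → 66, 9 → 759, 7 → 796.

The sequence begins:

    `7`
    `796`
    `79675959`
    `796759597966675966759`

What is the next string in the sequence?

Rewriting the 21 symbols of 796759597966675966759 one by one yields 796 759 59 796 66 759 66 759 796 759 59 59 59 796 66 759 59 59 796 66 759; concatenated:

79675959796667596675979675959595979666759595979666759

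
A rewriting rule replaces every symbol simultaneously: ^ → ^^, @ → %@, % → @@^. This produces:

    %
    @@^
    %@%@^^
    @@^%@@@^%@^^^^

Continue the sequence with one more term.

Rewriting the 14 symbols of @@^%@@@^%@^^^^ one by one yields %@ %@ ^^ @@^ %@ %@ %@ ^^ @@^ %@ ^^ ^^ ^^ ^^; concatenated:

%@%@^^@@^%@%@%@^^@@^%@^^^^^^^^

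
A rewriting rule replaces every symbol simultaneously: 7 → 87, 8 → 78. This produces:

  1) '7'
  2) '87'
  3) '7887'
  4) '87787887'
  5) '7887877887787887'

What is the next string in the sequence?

φ(7887877887787887) expands symbol-by-symbol to 87 78 78 87 78 87 87 78 78 87 87 78 87 78 78 87; joining the 16 pieces gives the next term.

87787887788787787887877887787887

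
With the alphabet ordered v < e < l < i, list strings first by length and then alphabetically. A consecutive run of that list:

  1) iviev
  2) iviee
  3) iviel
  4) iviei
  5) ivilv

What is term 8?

ivili

Advancing 3 positions from ivilv through ivilv → ivile → ivill reaches term 8.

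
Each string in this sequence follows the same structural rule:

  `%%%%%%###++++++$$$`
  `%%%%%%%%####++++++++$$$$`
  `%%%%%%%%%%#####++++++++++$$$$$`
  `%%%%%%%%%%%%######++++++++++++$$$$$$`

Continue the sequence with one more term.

Reading off run lengths: % runs 6, 8, 10, 12; # runs 3, 4, 5, 6; + runs 6, 8, 10, 12; $ runs 3, 4, 5, 6 — each is linear in n, where the shown terms are n = 3, 4, 5, 6.
At n = 7 the blocks have lengths 14, 7, 14, 7.

%%%%%%%%%%%%%%#######++++++++++++++$$$$$$$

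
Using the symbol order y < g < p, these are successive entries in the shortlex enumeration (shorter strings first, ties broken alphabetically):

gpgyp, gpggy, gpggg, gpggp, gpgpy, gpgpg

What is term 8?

Stepping forward 2 times from gpgpg: gpgpg → gpgpp, then the target.

gppyy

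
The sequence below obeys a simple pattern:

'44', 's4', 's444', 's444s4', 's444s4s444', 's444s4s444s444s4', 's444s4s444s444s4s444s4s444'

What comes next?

s444s4s444s444s4s444s4s444s444s4s444s444s4

This is a Fibonacci-style word recurrence s(k) = s(k−1)·s(k−2): e.g. s4·44 = s444.
The next term joins s444s4s444s444s4s444s4s444 and s444s4s444s444s4.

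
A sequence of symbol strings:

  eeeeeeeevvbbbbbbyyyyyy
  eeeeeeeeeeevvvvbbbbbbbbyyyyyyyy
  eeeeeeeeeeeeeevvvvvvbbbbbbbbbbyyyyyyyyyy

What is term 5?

eeeeeeeeeeeeeeeeeeeevvvvvvvvvvbbbbbbbbbbbbbbyyyyyyyyyyyyyy

Term n consists of 3n+2 e's, followed by 2n-2 v's, followed by 2n+2 b's, followed by 2n+2 y's, where the shown terms are n = 2, 3, 4.
At n = 6 the blocks have lengths 20, 10, 14, 14.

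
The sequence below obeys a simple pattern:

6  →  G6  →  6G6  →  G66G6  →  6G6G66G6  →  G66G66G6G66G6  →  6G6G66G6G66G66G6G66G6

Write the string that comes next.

G66G66G6G66G66G6G66G6G66G66G6G66G6

This is a Fibonacci-style word recurrence s(k) = s(k−2)·s(k−1): e.g. 6·G6 = 6G6.
The next term joins G66G66G6G66G6 and 6G6G66G6G66G66G6G66G6.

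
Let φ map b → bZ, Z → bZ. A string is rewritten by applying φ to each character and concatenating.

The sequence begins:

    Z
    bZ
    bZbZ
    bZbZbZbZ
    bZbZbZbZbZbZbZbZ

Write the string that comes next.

Replace each of the 16 characters of bZbZbZbZbZbZbZbZ in place — bZ bZ bZ bZ bZ bZ bZ bZ bZ bZ bZ bZ bZ bZ bZ bZ — and concatenate.

bZbZbZbZbZbZbZbZbZbZbZbZbZbZbZbZ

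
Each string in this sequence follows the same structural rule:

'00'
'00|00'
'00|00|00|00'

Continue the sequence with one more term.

Every step duplicates the string with '|' between the halves.
So the next term is two copies of 00|00|00|00 with '|' between the halves.

00|00|00|00|00|00|00|00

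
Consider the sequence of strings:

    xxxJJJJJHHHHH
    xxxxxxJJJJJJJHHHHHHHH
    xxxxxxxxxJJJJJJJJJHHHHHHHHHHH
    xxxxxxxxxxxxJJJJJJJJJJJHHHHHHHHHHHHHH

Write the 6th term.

xxxxxxxxxxxxxxxxxxJJJJJJJJJJJJJJJHHHHHHHHHHHHHHHHHHHH

Each string has the form x^{3n} J^{2n+3} H^{3n+2} (n = 1, 2, …).
Setting n = 6 gives 18, 15, 20 characters in each block.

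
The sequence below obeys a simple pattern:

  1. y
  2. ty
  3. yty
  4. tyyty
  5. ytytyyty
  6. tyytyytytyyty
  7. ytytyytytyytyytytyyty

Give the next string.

From term 3 onward, concatenate the second-to-last term with the last: y·ty = yty, ty·yty = tyyty, …
Continuing: tyytyytytyyty · ytytyytytyytyytytyyty gives term 8.

tyytyytytyytyytytyytytyytyytytyyty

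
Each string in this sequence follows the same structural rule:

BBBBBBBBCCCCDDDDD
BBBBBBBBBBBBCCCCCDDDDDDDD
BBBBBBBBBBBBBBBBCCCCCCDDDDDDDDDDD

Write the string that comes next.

The n-th term is 4n B's then n+2 C's then 3n-1 D's, where the shown terms are n = 2, 3, 4.
For the next term, n = 5, so the run lengths are 20, 7, 14.

BBBBBBBBBBBBBBBBBBBBCCCCCCCDDDDDDDDDDDDDD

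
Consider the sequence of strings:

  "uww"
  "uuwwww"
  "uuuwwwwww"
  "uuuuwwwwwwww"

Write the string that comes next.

Reading off run lengths: u runs 1, 2, 3, 4; w runs 2, 4, 6, 8 — each is linear in n (n = 1, 2, …).
For the next term, n = 5, so the run lengths are 5, 10.

uuuuuwwwwwwwwww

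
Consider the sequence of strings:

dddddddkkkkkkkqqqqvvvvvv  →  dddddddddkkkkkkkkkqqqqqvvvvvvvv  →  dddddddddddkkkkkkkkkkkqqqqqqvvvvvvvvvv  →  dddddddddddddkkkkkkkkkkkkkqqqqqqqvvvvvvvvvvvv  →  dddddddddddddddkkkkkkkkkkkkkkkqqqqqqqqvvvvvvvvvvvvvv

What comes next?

Each string has the form d^{2n+1} k^{2n+1} q^{n+1} v^{2n}, where the shown terms are n = 3, 4, 5, 6, 7.
At n = 8 the blocks have lengths 17, 17, 9, 16.

dddddddddddddddddkkkkkkkkkkkkkkkkkqqqqqqqqqvvvvvvvvvvvvvvvv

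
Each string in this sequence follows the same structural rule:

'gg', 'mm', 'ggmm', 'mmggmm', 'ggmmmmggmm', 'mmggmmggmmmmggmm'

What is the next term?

ggmmmmggmmmmggmmggmmmmggmm

Each term (from the third on) is the two preceding terms concatenated in order: term 3 = gg·mm = ggmm.
Continuing: ggmmmmggmm · mmggmmggmmmmggmm gives term 7.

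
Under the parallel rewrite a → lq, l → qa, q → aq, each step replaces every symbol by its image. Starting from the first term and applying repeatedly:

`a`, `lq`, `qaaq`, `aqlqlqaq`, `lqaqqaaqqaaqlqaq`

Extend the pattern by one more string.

Rewriting the 16 symbols of lqaqqaaqqaaqlqaq one by one yields qa aq lq aq aq lq lq aq aq lq lq aq qa aq lq aq; concatenated:

qaaqlqaqaqlqlqaqaqlqlqaqqaaqlqaq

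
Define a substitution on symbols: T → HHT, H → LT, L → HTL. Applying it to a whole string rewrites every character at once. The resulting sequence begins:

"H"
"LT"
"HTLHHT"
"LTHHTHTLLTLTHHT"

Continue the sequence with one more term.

HTLHHTLTLTHHTLTHHTHTLHTLHHTHTLHHTLTLTHHT

Applying the rule to each of the 15 symbols of LTHHTHTLLTLTHHT gives the pieces HTL HHT LT LT HHT LT HHT HTL HTL HHT HTL HHT LT LT HHT, which concatenate to the answer.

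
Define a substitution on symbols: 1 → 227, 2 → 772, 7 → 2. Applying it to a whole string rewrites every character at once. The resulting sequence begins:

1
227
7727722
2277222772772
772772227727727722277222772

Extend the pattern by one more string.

Replace each of the 27 characters of 772772227727727722277222772 in place — 2 2 772 2 2 772 772 772 2 2 772 2 2 772 2 2 772 772 772 2 2 772 772 772 2 2 772 — and concatenate.

22772227727727722277222772227727727722277277277222772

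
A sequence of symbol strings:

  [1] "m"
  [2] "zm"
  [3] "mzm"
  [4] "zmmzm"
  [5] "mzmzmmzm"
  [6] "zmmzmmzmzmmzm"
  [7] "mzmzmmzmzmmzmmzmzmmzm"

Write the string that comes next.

This is a Fibonacci-style word recurrence s(k) = s(k−2)·s(k−1): e.g. m·zm = mzm.
The next term joins zmmzmmzmzmmzm and mzmzmmzmzmmzmmzmzmmzm.

zmmzmmzmzmmzmmzmzmmzmzmmzmmzmzmmzm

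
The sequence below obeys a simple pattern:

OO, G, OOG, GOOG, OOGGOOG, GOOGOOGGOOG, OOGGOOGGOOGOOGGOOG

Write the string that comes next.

GOOGOOGGOOGOOGGOOGGOOGOOGGOOG

From term 3 onward, concatenate the second-to-last term with the last: OO·G = OOG, G·OOG = GOOG, …
So term 8 is GOOGOOGGOOG·OOGGOOGGOOGOOGGOOG.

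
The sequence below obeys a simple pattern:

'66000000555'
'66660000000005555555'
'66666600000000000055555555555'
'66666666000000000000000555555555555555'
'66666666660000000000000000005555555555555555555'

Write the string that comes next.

Each string has the form 6^{2n} 0^{3n+3} 5^{4n-1} (n = 1, 2, …).
For the next term, n = 6, so the run lengths are 12, 21, 23.

66666666666600000000000000000000055555555555555555555555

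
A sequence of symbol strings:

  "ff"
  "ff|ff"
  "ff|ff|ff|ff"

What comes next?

s(k+1) = s(k)·|·s(k) — each term doubles the last with '|' between the halves.
Doubling ff|ff|ff|ff with '|' between the halves:

ff|ff|ff|ff|ff|ff|ff|ff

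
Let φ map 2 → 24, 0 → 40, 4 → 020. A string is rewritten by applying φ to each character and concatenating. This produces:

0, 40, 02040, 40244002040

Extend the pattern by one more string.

Expanding 40244002040: 4→020, 0→40, 2→24, 4→020, 4→020, 0→40, 0→40, 2→24, 0→40, 4→020, 0→40. Concatenated: 020 40 24 020 020 40 40 24 40 020 40.

02040240200204040244002040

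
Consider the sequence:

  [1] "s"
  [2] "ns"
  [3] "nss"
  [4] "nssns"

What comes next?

This is a Fibonacci-style word recurrence s(k) = s(k−1)·s(k−2): e.g. ns·s = nss.
Continuing: nssns · nss gives term 5.

nssnsnss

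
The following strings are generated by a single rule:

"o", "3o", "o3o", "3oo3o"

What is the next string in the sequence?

o3o3oo3o

Each term (from the third on) is the two preceding terms concatenated in order: term 3 = o·3o = o3o.
Continuing: o3o · 3oo3o gives term 5.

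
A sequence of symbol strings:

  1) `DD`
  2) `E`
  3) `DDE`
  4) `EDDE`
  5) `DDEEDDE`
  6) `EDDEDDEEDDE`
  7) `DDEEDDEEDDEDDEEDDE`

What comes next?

EDDEDDEEDDEDDEEDDEEDDEDDEEDDE

From term 3 onward, concatenate the second-to-last term with the last: DD·E = DDE, E·DDE = EDDE, …
So term 8 is EDDEDDEEDDE·DDEEDDEEDDEDDEEDDE.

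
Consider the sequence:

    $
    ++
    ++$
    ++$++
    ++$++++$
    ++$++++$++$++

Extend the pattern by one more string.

++$++++$++$++++$++++$

Each term (from the third on) is the previous term followed by the one before it: term 3 = ++·$ = ++$.
So term 7 is ++$++++$++$++·++$++++$.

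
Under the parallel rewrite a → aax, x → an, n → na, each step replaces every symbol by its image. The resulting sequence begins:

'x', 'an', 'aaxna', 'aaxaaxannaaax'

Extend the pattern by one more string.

Replace each of the 13 characters of aaxaaxannaaax in place — aax aax an aax aax an aax na na aax aax aax an — and concatenate.

aaxaaxanaaxaaxanaaxnanaaaxaaxaaxan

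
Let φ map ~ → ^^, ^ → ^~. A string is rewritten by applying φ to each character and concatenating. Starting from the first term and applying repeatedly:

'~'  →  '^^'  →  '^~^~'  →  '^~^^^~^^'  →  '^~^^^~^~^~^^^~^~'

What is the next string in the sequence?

Rewriting the 16 symbols of ^~^^^~^~^~^^^~^~ one by one yields ^~ ^^ ^~ ^~ ^~ ^^ ^~ ^^ ^~ ^^ ^~ ^~ ^~ ^^ ^~ ^^; concatenated:

^~^^^~^~^~^^^~^^^~^^^~^~^~^^^~^^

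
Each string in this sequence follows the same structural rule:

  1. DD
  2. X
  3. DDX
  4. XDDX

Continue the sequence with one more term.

Each term (from the third on) is the two preceding terms concatenated in order: term 3 = DD·X = DDX.
So term 5 is DDX·XDDX.

DDXXDDX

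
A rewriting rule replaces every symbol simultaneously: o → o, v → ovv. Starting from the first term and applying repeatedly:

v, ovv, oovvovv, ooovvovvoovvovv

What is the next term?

Replace each of the 15 characters of ooovvovvoovvovv in place — o o o ovv ovv o ovv ovv o o ovv ovv o ovv ovv — and concatenate.

oooovvovvoovvovvooovvovvoovvovv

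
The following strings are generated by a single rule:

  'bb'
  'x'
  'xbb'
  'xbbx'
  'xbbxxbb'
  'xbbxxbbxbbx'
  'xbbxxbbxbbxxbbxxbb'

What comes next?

From term 3 onward, concatenate the last term with the second-to-last: x·bb = xbb, xbb·x = xbbx, …
Continuing: xbbxxbbxbbxxbbxxbb · xbbxxbbxbbx gives term 8.

xbbxxbbxbbxxbbxxbbxbbxxbbxbbx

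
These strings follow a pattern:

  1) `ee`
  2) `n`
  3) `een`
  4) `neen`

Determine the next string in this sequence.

eenneen

From term 3 onward, concatenate the second-to-last term with the last: ee·n = een, n·een = neen, …
Continuing: een · neen gives term 5.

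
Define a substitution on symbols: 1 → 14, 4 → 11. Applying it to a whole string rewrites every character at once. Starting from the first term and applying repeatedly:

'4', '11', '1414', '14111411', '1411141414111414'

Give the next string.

14111414141114111411141414111411

Applying the rule to each of the 16 symbols of 1411141414111414 gives the pieces 14 11 14 14 14 11 14 11 14 11 14 14 14 11 14 11, which concatenate to the answer.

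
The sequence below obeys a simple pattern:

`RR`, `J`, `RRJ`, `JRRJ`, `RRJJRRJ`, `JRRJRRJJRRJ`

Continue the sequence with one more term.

RRJJRRJJRRJRRJJRRJ

Each term (from the third on) is the two preceding terms concatenated in order: term 3 = RR·J = RRJ.
The next term joins RRJJRRJ and JRRJRRJJRRJ.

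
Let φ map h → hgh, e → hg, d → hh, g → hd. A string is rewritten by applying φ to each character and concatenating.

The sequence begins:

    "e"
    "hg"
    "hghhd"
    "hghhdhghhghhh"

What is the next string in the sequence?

φ(hghhdhghhghhh) expands symbol-by-symbol to hgh hd hgh hgh hh hgh hd hgh hgh hd hgh hgh hgh; joining the 13 pieces gives the next term.

hghhdhghhghhhhghhdhghhghhdhghhghhgh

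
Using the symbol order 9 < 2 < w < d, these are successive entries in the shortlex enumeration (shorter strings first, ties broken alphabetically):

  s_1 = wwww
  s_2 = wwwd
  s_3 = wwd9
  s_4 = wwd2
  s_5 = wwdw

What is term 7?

wd99

Continuing the enumeration 2 steps past wwdw: wwdw → wwdd → (answer).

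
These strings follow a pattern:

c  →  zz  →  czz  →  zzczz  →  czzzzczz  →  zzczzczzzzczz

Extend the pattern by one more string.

Each term (from the third on) is the two preceding terms concatenated in order: term 3 = c·zz = czz.
The next term joins czzzzczz and zzczzczzzzczz.

czzzzczzzzczzczzzzczz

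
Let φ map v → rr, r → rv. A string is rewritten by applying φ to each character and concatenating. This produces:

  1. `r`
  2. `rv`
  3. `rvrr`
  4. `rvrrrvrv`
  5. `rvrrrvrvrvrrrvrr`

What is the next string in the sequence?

φ(rvrrrvrvrvrrrvrr) expands symbol-by-symbol to rv rr rv rv rv rr rv rr rv rr rv rv rv rr rv rv; joining the 16 pieces gives the next term.

rvrrrvrvrvrrrvrrrvrrrvrvrvrrrvrv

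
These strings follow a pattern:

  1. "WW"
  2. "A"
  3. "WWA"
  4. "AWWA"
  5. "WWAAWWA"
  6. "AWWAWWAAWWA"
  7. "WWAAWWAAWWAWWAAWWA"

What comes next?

AWWAWWAAWWAWWAAWWAAWWAWWAAWWA

From term 3 onward, concatenate the second-to-last term with the last: WW·A = WWA, A·WWA = AWWA, …
So term 8 is AWWAWWAAWWA·WWAAWWAAWWAWWAAWWA.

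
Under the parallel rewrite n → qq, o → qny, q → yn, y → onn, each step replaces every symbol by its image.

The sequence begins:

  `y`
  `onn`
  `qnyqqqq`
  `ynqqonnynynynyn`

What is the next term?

φ(ynqqonnynynynyn) expands symbol-by-symbol to onn qq yn yn qny qq qq onn qq onn qq onn qq onn qq; joining the 15 pieces gives the next term.

onnqqynynqnyqqqqonnqqonnqqonnqqonnqq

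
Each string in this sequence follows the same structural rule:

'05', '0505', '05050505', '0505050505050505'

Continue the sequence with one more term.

05050505050505050505050505050505

Every step duplicates the string.
So the next term is two copies of 0505050505050505.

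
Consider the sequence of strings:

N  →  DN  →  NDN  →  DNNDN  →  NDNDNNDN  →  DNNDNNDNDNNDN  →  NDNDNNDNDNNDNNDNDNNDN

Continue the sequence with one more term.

DNNDNNDNDNNDNNDNDNNDNDNNDNNDNDNNDN

Each term (from the third on) is the two preceding terms concatenated in order: term 3 = N·DN = NDN.
So term 8 is DNNDNNDNDNNDN·NDNDNNDNDNNDNNDNDNNDN.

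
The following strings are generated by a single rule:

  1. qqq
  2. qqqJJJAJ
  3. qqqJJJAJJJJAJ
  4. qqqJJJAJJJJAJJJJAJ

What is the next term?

qqqJJJAJJJJAJJJJAJJJJAJ

The strings grow by a fixed suffix JJJAJ each time.
So the next term is qqqJJJAJJJJAJJJJAJ·JJJAJ.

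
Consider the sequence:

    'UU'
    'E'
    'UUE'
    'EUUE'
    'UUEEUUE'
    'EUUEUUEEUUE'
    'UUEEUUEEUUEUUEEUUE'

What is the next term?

EUUEUUEEUUEUUEEUUEEUUEUUEEUUE

From term 3 onward, concatenate the second-to-last term with the last: UU·E = UUE, E·UUE = EUUE, …
Continuing: EUUEUUEEUUE · UUEEUUEEUUEUUEEUUE gives term 8.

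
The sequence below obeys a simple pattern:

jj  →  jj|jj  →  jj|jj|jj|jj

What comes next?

Every step duplicates the string with '|' between the halves.
Doubling jj|jj|jj|jj with '|' between the halves:

jj|jj|jj|jj|jj|jj|jj|jj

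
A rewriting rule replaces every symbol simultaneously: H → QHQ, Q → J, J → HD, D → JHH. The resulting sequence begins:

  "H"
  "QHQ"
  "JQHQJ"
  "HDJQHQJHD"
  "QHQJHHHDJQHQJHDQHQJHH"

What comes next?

φ(QHQJHHHDJQHQJHDQHQJHH) expands symbol-by-symbol to J QHQ J HD QHQ QHQ QHQ JHH HD J QHQ J HD QHQ JHH J QHQ J HD QHQ QHQ; joining the 21 pieces gives the next term.

JQHQJHDQHQQHQQHQJHHHDJQHQJHDQHQJHHJQHQJHDQHQQHQ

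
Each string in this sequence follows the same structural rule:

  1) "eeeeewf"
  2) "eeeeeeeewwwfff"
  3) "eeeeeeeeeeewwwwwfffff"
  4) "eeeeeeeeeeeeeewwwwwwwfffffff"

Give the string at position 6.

eeeeeeeeeeeeeeeeeeeewwwwwwwwwwwfffffffffff

Term n consists of 3n+2 e's, followed by 2n-1 w's, followed by 2n-1 f's (n = 1, 2, …).
At n = 6 the blocks have lengths 20, 11, 11.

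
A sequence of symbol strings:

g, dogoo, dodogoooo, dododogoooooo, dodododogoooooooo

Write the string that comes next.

dododododogoooooooooo

Every step adds do to the front and oo to the end of the previous string.
So the next term is do·dodododogoooooooo·oo.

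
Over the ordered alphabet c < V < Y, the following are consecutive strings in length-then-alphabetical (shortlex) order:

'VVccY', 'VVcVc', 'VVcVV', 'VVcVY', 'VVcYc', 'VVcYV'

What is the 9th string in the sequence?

Continuing the enumeration 3 steps past VVcYV: VVcYV → VVcYY → VVVcc → (answer).

VVVcV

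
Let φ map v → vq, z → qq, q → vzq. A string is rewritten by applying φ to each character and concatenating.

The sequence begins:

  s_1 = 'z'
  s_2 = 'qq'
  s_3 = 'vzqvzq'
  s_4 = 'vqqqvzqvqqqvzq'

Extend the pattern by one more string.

Applying the rule to each of the 14 symbols of vqqqvzqvqqqvzq gives the pieces vq vzq vzq vzq vq qq vzq vq vzq vzq vzq vq qq vzq, which concatenate to the answer.

vqvzqvzqvzqvqqqvzqvqvzqvzqvzqvqqqvzq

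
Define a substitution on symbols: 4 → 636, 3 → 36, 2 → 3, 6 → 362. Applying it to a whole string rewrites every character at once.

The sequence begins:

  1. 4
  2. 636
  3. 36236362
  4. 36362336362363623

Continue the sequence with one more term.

3636236362336363623636233636236362336

Applying the rule to each of the 17 symbols of 36362336362363623 gives the pieces 36 362 36 362 3 36 36 362 36 362 3 36 362 36 362 3 36, which concatenate to the answer.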